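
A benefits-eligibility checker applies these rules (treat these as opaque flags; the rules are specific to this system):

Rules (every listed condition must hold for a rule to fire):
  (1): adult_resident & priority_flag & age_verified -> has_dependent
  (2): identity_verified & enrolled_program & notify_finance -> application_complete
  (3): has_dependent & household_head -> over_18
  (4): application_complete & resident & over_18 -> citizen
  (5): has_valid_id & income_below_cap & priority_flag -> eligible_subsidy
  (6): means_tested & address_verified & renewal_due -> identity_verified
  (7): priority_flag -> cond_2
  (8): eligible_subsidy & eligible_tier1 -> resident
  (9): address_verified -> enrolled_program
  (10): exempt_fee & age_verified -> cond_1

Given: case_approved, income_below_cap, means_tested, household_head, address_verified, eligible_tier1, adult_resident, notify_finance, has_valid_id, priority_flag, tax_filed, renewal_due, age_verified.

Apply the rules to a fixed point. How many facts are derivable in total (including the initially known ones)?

Round 1 — (1), (5), (6), (7), (9), derive has_dependent, eligible_subsidy, identity_verified, cond_2, enrolled_program.
Round 2 — (2), (3), (8), derive application_complete, over_18, resident.
Round 3 — (4), derive citizen.
Closure: {address_verified, adult_resident, age_verified, application_complete, case_approved, citizen, cond_2, eligible_subsidy, eligible_tier1, enrolled_program, has_dependent, has_valid_id, household_head, identity_verified, income_below_cap, means_tested, notify_finance, over_18, priority_flag, renewal_due, resident, tax_filed} — 22 facts.

22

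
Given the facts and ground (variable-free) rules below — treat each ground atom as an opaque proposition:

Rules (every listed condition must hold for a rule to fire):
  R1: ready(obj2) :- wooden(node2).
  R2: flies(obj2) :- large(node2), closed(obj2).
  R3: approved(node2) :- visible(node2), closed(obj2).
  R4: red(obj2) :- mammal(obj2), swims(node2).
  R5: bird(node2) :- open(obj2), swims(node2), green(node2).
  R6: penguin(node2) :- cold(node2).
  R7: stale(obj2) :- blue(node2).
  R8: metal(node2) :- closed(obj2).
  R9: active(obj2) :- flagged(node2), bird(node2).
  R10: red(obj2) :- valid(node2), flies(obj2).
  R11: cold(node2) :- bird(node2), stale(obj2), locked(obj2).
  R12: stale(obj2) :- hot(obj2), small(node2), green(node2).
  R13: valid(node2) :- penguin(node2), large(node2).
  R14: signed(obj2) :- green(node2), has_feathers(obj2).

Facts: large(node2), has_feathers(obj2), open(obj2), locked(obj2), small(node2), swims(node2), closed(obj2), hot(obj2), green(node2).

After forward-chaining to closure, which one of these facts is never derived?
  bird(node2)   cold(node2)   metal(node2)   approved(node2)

Round 1 — R2, R5, R8, R12, R14, derive flies(obj2), bird(node2), metal(node2), stale(obj2), signed(obj2).
Round 2 — R11, derive cold(node2).
Round 3 — R6, derive penguin(node2).
Round 4 — R13, derive valid(node2).
Round 5 — R10, derive red(obj2).
Derived: cold(node2) (round 2), metal(node2) (round 1), bird(node2) (round 1). approved(node2) never appears in any round.

approved(node2)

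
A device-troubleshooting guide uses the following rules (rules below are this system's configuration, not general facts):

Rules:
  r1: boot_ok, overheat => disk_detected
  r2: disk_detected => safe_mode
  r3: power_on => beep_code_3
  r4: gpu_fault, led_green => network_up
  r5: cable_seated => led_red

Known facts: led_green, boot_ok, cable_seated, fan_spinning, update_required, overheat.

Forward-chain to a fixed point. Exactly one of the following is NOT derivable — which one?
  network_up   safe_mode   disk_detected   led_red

Round 1 fires r1, r5, giving disk_detected, led_red.
Round 2 fires r2, giving safe_mode.
Derived: led_red (round 1), disk_detected (round 1), safe_mode (round 2). network_up never appears in any round.

network_up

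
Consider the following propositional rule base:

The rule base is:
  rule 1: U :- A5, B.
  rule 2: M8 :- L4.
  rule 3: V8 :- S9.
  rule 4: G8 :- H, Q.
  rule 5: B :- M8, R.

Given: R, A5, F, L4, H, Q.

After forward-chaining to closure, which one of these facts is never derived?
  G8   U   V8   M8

[1] rule 2 [M8 :- L4.]; rule 4 [G8 :- H, Q.]. ⇒ new: M8, G8.
[2] rule 5 [B :- M8, R.]. ⇒ new: B.
[3] rule 1 [U :- A5, B.]. ⇒ new: U.
Derived: U (round 3), G8 (round 1), M8 (round 1). V8 never appears in any round.

V8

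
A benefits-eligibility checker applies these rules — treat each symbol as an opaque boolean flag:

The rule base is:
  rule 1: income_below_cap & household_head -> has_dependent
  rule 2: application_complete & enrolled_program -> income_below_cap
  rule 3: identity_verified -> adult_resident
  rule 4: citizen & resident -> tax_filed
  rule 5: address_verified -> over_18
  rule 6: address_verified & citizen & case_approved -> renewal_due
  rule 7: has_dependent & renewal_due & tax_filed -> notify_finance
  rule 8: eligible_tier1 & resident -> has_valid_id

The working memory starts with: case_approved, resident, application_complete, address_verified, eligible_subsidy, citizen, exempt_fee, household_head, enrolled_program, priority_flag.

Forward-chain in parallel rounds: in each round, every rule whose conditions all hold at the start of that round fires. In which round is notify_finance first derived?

Round 1: rule 2 [application_complete & enrolled_program -> income_below_cap]; rule 4 [citizen & resident -> tax_filed]; rule 5 [address_verified -> over_18]; rule 6 [address_verified & citizen & case_approved -> renewal_due]. New: income_below_cap, tax_filed, over_18, renewal_due.
Round 2: rule 1 [income_below_cap & household_head -> has_dependent]. New: has_dependent.
Round 3: rule 7 [has_dependent & renewal_due & tax_filed -> notify_finance]. New: notify_finance.
notify_finance first appears in round 3.

3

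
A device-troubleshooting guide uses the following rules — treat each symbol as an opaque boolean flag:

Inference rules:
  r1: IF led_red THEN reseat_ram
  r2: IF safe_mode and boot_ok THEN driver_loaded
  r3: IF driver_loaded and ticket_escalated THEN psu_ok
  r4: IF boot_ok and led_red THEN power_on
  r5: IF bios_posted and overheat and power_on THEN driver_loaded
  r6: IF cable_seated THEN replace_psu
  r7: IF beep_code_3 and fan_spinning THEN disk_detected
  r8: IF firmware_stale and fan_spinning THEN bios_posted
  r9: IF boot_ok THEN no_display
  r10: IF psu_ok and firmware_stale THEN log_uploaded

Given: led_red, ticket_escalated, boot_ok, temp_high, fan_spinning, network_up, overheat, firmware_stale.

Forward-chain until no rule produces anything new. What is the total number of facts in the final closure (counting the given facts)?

Round 1: r1 [IF led_red THEN reseat_ram]; r4 [IF boot_ok and led_red THEN power_on]; r8 [IF firmware_stale and fan_spinning THEN bios_posted]; r9 [IF boot_ok THEN no_display]. New: reseat_ram, power_on, bios_posted, no_display.
Round 2: r5 [IF bios_posted and overheat and power_on THEN driver_loaded]. New: driver_loaded.
Round 3: r3 [IF driver_loaded and ticket_escalated THEN psu_ok]. New: psu_ok.
Round 4: r10 [IF psu_ok and firmware_stale THEN log_uploaded]. New: log_uploaded.
Closure: {bios_posted, boot_ok, driver_loaded, fan_spinning, firmware_stale, led_red, log_uploaded, network_up, no_display, overheat, power_on, psu_ok, reseat_ram, temp_high, ticket_escalated} — 15 facts.

15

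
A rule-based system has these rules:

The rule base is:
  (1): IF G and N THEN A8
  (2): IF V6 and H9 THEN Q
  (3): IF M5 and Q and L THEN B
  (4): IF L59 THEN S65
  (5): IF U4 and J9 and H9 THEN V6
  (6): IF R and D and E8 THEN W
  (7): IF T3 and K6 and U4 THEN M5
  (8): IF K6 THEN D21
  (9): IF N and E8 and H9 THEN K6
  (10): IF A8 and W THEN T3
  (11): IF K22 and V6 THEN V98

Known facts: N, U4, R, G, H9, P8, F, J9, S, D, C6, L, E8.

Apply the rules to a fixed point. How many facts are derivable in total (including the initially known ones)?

Round 1 — (1), (5), (6), (9), derive A8, V6, W, K6.
Round 2 — (2), (8), (10), derive Q, D21, T3.
Round 3 — (7), derive M5.
Round 4 — (3), derive B.
Closure: {A8, B, C6, D, D21, E8, F, G, H9, J9, K6, L, M5, N, P8, Q, R, S, T3, U4, V6, W} — 22 facts.

22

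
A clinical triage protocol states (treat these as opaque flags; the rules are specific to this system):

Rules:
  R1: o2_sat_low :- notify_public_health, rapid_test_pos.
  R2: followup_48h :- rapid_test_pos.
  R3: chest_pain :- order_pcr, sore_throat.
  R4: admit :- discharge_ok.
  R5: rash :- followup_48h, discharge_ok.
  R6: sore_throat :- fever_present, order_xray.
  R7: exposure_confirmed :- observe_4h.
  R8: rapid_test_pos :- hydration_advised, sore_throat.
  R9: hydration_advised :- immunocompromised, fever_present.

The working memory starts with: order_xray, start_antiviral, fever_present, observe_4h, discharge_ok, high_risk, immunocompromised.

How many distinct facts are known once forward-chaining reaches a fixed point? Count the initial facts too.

Round 1: R4 [admit :- discharge_ok.]; R6 [sore_throat :- fever_present, order_xray.]; R7 [exposure_confirmed :- observe_4h.]; R9 [hydration_advised :- immunocompromised, fever_present.]. Adds admit, sore_throat, exposure_confirmed, hydration_advised.
Round 2: R8 [rapid_test_pos :- hydration_advised, sore_throat.]. Adds rapid_test_pos.
Round 3: R2 [followup_48h :- rapid_test_pos.]. Adds followup_48h.
Round 4: R5 [rash :- followup_48h, discharge_ok.]. Adds rash.
Closure: {admit, discharge_ok, exposure_confirmed, fever_present, followup_48h, high_risk, hydration_advised, immunocompromised, observe_4h, order_xray, rapid_test_pos, rash, sore_throat, start_antiviral} — 14 facts.

14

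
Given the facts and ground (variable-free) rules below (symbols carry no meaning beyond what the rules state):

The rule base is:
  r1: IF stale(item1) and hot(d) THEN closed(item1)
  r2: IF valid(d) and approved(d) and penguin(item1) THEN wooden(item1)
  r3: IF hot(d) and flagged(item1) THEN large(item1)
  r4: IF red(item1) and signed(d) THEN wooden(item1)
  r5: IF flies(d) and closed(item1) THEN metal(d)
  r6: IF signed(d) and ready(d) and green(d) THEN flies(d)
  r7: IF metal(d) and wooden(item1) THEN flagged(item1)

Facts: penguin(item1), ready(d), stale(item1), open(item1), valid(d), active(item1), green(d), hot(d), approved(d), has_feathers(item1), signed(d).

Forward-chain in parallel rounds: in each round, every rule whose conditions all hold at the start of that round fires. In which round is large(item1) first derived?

4

Round 1: r1 [IF stale(item1) and hot(d) THEN closed(item1)]; r2 [IF valid(d) and approved(d) and penguin(item1) THEN wooden(item1)]; r6 [IF signed(d) and ready(d) and green(d) THEN flies(d)]. New: closed(item1), wooden(item1), flies(d).
Round 2: r5 [IF flies(d) and closed(item1) THEN metal(d)]. New: metal(d).
Round 3: r7 [IF metal(d) and wooden(item1) THEN flagged(item1)]. New: flagged(item1).
Round 4: r3 [IF hot(d) and flagged(item1) THEN large(item1)]. New: large(item1).
large(item1) first appears in round 4.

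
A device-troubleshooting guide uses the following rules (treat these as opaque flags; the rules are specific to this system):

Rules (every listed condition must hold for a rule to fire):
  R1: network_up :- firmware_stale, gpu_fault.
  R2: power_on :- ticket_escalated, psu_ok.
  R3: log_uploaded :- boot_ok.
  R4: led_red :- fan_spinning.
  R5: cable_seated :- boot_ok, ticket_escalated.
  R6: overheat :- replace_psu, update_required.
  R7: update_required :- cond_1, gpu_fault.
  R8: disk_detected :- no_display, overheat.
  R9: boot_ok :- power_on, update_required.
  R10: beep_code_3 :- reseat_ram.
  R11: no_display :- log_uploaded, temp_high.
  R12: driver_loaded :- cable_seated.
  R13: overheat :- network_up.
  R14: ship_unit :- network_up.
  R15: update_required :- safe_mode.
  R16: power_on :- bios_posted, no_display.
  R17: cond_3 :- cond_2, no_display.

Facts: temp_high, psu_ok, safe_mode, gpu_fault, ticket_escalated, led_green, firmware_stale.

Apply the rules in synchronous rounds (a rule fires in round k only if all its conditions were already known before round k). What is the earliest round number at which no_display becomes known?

4

Round 1 — R1, R2, R15, derive network_up, power_on, update_required.
Round 2 — R9, R13, R14, derive boot_ok, overheat, ship_unit.
Round 3 — R3, R5, derive log_uploaded, cable_seated.
Round 4 — R11, R12, derive no_display, driver_loaded.
no_display first appears in round 4.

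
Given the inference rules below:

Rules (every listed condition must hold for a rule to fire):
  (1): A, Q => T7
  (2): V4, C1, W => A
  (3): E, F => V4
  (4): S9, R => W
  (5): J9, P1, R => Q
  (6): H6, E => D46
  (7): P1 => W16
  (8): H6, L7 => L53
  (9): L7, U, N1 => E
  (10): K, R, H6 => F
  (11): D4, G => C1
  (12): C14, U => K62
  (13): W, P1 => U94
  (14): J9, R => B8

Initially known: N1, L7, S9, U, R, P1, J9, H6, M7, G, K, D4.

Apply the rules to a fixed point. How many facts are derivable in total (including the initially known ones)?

25

Round 1 — (4), (5), (7), (8), (9), (10), (11), (14), derive W, Q, W16, L53, E, F, C1, B8.
Round 2 — (3), (6), (13), derive V4, D46, U94.
Round 3 — (2), derive A.
Round 4 — (1), derive T7.
Closure: {A, B8, C1, D4, D46, E, F, G, H6, J9, K, L53, L7, M7, N1, P1, Q, R, S9, T7, U, U94, V4, W, W16} — 25 facts.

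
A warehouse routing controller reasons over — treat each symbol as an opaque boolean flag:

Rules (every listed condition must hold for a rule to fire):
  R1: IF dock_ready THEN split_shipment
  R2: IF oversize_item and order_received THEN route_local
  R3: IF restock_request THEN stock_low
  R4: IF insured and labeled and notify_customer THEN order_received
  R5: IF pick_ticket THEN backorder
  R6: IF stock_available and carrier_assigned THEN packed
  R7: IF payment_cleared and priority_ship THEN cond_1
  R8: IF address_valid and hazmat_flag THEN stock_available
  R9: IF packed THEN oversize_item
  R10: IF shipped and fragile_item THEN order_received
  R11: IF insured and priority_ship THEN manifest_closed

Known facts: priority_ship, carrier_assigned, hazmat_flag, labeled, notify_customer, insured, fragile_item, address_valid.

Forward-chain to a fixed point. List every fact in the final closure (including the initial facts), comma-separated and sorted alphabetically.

address_valid, carrier_assigned, fragile_item, hazmat_flag, insured, labeled, manifest_closed, notify_customer, order_received, oversize_item, packed, priority_ship, route_local, stock_available

[1] R4 [IF insured and labeled and notify_customer THEN order_received]; R8 [IF address_valid and hazmat_flag THEN stock_available]; R11 [IF insured and priority_ship THEN manifest_closed]. ⇒ new: order_received, stock_available, manifest_closed.
[2] R6 [IF stock_available and carrier_assigned THEN packed]. ⇒ new: packed.
[3] R9 [IF packed THEN oversize_item]. ⇒ new: oversize_item.
[4] R2 [IF oversize_item and order_received THEN route_local]. ⇒ new: route_local.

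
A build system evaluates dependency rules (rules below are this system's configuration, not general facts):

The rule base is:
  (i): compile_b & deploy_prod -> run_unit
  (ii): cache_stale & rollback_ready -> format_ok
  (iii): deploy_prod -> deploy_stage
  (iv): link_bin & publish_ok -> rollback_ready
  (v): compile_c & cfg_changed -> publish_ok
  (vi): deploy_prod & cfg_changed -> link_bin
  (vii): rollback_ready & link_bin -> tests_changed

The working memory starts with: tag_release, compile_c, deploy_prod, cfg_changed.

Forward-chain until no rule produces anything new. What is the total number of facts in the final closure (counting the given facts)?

Round 1 fires (iii), (v), (vi), giving deploy_stage, publish_ok, link_bin.
Round 2 fires (iv), giving rollback_ready.
Round 3 fires (vii), giving tests_changed.
Closure: {cfg_changed, compile_c, deploy_prod, deploy_stage, link_bin, publish_ok, rollback_ready, tag_release, tests_changed} — 9 facts.

9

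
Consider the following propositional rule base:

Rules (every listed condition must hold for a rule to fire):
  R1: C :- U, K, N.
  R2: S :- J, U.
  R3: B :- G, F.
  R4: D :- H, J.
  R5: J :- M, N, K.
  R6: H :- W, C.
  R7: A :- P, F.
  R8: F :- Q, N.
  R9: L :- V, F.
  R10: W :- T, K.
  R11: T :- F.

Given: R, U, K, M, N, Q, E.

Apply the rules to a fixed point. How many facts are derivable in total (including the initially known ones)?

Round 1 — R1, R5, R8, derive C, J, F.
Round 2 — R2, R11, derive S, T.
Round 3 — R10, derive W.
Round 4 — R6, derive H.
Round 5 — R4, derive D.
Closure: {C, D, E, F, H, J, K, M, N, Q, R, S, T, U, W} — 15 facts.

15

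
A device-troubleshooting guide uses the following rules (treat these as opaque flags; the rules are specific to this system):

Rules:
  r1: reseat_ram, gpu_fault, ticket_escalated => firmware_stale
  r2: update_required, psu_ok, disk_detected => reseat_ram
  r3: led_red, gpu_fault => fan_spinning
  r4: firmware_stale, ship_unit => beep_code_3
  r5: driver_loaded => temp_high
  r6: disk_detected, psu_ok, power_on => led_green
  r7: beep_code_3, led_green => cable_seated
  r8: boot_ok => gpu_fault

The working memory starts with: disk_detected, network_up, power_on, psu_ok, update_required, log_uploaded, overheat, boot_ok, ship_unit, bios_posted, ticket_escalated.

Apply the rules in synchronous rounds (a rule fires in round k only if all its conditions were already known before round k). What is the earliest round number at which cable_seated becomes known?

Round 1: r2 [update_required, psu_ok, disk_detected => reseat_ram]; r6 [disk_detected, psu_ok, power_on => led_green]; r8 [boot_ok => gpu_fault]. Adds reseat_ram, led_green, gpu_fault.
Round 2: r1 [reseat_ram, gpu_fault, ticket_escalated => firmware_stale]. Adds firmware_stale.
Round 3: r4 [firmware_stale, ship_unit => beep_code_3]. Adds beep_code_3.
Round 4: r7 [beep_code_3, led_green => cable_seated]. Adds cable_seated.
cable_seated first appears in round 4.

4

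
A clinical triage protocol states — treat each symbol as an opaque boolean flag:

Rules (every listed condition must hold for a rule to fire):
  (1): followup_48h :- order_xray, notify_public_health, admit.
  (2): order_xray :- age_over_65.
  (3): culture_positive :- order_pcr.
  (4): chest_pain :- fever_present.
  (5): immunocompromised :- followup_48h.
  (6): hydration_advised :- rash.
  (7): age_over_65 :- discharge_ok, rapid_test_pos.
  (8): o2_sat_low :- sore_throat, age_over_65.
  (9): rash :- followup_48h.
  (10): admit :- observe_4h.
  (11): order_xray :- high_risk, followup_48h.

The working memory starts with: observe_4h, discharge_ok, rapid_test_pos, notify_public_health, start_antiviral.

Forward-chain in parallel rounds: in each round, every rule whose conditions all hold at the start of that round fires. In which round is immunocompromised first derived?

4

Round 1 fires (7), (10), giving age_over_65, admit.
Round 2 fires (2), giving order_xray.
Round 3 fires (1), giving followup_48h.
Round 4 fires (5), (9), giving immunocompromised, rash.
immunocompromised first appears in round 4.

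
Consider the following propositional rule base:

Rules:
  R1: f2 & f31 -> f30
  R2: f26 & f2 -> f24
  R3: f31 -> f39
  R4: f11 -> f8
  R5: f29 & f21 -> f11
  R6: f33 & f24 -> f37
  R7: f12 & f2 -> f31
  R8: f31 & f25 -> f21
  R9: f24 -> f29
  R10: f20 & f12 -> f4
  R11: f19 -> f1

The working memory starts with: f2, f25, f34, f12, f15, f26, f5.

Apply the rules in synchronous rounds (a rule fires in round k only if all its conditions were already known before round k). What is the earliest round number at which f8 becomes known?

4

Round 1 — R2, R7, derive f24, f31.
Round 2 — R1, R3, R8, R9, derive f30, f39, f21, f29.
Round 3 — R5, derive f11.
Round 4 — R4, derive f8.
f8 first appears in round 4.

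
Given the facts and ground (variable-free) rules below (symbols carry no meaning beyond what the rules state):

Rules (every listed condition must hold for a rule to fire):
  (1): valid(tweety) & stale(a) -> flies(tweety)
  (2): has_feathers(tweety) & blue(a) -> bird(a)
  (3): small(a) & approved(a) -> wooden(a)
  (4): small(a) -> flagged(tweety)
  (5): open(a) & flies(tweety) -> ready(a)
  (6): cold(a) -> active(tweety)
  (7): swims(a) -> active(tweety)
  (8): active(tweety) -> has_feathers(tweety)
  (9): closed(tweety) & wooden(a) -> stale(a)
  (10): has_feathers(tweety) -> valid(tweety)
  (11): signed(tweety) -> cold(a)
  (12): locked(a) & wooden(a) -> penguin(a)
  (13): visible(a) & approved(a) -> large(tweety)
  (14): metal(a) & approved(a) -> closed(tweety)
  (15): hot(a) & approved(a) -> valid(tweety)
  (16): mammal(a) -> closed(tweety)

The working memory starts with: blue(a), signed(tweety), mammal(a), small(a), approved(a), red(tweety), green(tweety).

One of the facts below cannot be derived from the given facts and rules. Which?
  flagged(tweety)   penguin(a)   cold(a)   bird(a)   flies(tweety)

penguin(a)

Round 1: (3) [small(a) & approved(a) -> wooden(a)]; (4) [small(a) -> flagged(tweety)]; (11) [signed(tweety) -> cold(a)]; (16) [mammal(a) -> closed(tweety)]. Adds wooden(a), flagged(tweety), cold(a), closed(tweety).
Round 2: (6) [cold(a) -> active(tweety)]; (9) [closed(tweety) & wooden(a) -> stale(a)]. Adds active(tweety), stale(a).
Round 3: (8) [active(tweety) -> has_feathers(tweety)]. Adds has_feathers(tweety).
Round 4: (2) [has_feathers(tweety) & blue(a) -> bird(a)]; (10) [has_feathers(tweety) -> valid(tweety)]. Adds bird(a), valid(tweety).
Round 5: (1) [valid(tweety) & stale(a) -> flies(tweety)]. Adds flies(tweety).
Derived: cold(a) (round 1), flagged(tweety) (round 1), bird(a) (round 4), flies(tweety) (round 5). penguin(a) never appears in any round.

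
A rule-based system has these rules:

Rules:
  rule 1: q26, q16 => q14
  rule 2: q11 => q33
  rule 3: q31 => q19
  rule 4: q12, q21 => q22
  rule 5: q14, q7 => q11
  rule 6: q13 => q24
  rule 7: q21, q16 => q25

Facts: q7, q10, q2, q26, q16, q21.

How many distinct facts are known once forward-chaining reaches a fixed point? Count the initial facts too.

Round 1 fires rule 1, rule 7, giving q14, q25.
Round 2 fires rule 5, giving q11.
Round 3 fires rule 2, giving q33.
Closure: {q10, q11, q14, q16, q2, q21, q25, q26, q33, q7} — 10 facts.

10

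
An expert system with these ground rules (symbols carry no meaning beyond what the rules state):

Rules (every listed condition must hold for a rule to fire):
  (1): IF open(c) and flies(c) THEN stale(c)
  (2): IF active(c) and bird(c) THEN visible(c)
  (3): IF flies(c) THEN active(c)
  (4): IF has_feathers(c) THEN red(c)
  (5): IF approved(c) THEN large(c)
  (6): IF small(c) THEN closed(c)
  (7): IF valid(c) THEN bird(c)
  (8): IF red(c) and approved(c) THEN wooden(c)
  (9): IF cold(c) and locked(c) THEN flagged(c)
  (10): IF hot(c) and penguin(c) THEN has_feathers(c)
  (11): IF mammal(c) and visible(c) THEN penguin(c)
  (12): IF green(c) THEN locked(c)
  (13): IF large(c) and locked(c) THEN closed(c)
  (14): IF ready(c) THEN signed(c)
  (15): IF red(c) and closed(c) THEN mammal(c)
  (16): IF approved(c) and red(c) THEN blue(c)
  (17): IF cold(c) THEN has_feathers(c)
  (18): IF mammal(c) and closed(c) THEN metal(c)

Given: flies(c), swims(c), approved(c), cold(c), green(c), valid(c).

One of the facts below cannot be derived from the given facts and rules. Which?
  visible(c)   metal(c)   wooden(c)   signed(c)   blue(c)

Round 1 — (3), (5), (7), (12), (17), derive active(c), large(c), bird(c), locked(c), has_feathers(c).
Round 2 — (2), (4), (9), (13), derive visible(c), red(c), flagged(c), closed(c).
Round 3 — (8), (15), (16), derive wooden(c), mammal(c), blue(c).
Round 4 — (11), (18), derive penguin(c), metal(c).
Derived: wooden(c) (round 3), blue(c) (round 3), metal(c) (round 4), visible(c) (round 2). signed(c) never appears in any round.

signed(c)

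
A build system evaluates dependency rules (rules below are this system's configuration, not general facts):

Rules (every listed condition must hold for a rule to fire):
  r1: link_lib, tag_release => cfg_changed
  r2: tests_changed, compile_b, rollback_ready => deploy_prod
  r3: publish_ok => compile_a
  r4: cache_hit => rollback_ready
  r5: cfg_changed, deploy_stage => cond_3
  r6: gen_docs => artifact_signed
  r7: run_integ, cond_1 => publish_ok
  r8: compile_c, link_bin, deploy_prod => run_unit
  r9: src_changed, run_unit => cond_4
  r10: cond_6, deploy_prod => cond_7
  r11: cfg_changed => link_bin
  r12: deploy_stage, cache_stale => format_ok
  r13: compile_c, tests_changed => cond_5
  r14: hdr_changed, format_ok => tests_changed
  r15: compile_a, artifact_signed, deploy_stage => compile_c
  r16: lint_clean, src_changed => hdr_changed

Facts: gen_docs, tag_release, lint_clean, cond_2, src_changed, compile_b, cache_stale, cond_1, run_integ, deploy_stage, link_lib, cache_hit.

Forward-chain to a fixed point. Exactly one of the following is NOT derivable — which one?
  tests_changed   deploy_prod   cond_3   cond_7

[1] r1 [link_lib, tag_release => cfg_changed]; r4 [cache_hit => rollback_ready]; r6 [gen_docs => artifact_signed]; r7 [run_integ, cond_1 => publish_ok]; r12 [deploy_stage, cache_stale => format_ok]; r16 [lint_clean, src_changed => hdr_changed]. ⇒ new: cfg_changed, rollback_ready, artifact_signed, publish_ok, format_ok, hdr_changed.
[2] r3 [publish_ok => compile_a]; r5 [cfg_changed, deploy_stage => cond_3]; r11 [cfg_changed => link_bin]; r14 [hdr_changed, format_ok => tests_changed]. ⇒ new: compile_a, cond_3, link_bin, tests_changed.
[3] r2 [tests_changed, compile_b, rollback_ready => deploy_prod]; r15 [compile_a, artifact_signed, deploy_stage => compile_c]. ⇒ new: deploy_prod, compile_c.
[4] r8 [compile_c, link_bin, deploy_prod => run_unit]; r13 [compile_c, tests_changed => cond_5]. ⇒ new: run_unit, cond_5.
[5] r9 [src_changed, run_unit => cond_4]. ⇒ new: cond_4.
Derived: cond_3 (round 2), deploy_prod (round 3), tests_changed (round 2). cond_7 never appears in any round.

cond_7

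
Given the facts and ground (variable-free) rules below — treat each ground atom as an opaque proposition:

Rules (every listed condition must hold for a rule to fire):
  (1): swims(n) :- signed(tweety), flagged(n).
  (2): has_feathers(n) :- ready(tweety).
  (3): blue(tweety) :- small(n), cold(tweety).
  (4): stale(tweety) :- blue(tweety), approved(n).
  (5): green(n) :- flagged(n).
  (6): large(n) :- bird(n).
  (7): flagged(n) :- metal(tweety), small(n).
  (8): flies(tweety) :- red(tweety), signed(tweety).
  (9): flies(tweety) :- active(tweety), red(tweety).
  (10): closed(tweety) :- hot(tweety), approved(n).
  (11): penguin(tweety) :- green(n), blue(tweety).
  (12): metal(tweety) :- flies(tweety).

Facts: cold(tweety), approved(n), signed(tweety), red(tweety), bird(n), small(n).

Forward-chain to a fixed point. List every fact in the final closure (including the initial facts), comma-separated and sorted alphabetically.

approved(n), bird(n), blue(tweety), cold(tweety), flagged(n), flies(tweety), green(n), large(n), metal(tweety), penguin(tweety), red(tweety), signed(tweety), small(n), stale(tweety), swims(n)

Round 1 — (3), (6), (8), derive blue(tweety), large(n), flies(tweety).
Round 2 — (4), (12), derive stale(tweety), metal(tweety).
Round 3 — (7), derive flagged(n).
Round 4 — (1), (5), derive swims(n), green(n).
Round 5 — (11), derive penguin(tweety).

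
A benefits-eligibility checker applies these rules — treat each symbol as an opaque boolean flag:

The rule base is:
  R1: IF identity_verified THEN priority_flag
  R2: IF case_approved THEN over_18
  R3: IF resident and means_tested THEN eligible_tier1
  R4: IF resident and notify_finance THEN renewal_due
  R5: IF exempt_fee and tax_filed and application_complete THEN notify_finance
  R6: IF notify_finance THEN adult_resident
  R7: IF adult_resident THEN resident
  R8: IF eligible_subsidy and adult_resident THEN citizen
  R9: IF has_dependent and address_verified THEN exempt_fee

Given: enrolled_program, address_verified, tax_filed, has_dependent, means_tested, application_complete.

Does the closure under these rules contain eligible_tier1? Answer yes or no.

yes

Round 1 fires R9, giving exempt_fee.
Round 2 fires R5, giving notify_finance.
Round 3 fires R6, giving adult_resident.
Round 4 fires R7, giving resident.
Round 5 fires R3, R4, giving eligible_tier1, renewal_due.
eligible_tier1 appears in round 5, so it is derivable.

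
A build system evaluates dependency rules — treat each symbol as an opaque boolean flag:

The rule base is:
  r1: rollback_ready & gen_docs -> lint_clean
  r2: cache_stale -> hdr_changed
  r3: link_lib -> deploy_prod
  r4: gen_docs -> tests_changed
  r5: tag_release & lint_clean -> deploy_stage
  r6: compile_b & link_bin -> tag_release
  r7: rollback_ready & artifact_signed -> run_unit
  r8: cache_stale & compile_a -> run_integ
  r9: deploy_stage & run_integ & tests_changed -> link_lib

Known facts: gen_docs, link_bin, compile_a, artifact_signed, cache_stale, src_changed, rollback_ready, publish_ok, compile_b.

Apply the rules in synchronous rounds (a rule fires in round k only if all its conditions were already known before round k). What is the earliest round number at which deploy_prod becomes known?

Round 1 fires r1, r2, r4, r6, r7, r8, giving lint_clean, hdr_changed, tests_changed, tag_release, run_unit, run_integ.
Round 2 fires r5, giving deploy_stage.
Round 3 fires r9, giving link_lib.
Round 4 fires r3, giving deploy_prod.
deploy_prod first appears in round 4.

4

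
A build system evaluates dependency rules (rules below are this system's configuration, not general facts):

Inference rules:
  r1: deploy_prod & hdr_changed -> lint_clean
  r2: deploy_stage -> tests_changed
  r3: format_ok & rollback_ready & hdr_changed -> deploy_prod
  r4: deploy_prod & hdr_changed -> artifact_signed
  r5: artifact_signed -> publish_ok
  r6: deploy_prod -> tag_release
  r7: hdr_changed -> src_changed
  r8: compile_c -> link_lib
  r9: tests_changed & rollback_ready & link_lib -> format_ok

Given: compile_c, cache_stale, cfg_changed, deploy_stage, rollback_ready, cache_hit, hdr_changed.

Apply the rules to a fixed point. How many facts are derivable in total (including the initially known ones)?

Round 1 — r2, r7, r8, derive tests_changed, src_changed, link_lib.
Round 2 — r9, derive format_ok.
Round 3 — r3, derive deploy_prod.
Round 4 — r1, r4, r6, derive lint_clean, artifact_signed, tag_release.
Round 5 — r5, derive publish_ok.
Closure: {artifact_signed, cache_hit, cache_stale, cfg_changed, compile_c, deploy_prod, deploy_stage, format_ok, hdr_changed, link_lib, lint_clean, publish_ok, rollback_ready, src_changed, tag_release, tests_changed} — 16 facts.

16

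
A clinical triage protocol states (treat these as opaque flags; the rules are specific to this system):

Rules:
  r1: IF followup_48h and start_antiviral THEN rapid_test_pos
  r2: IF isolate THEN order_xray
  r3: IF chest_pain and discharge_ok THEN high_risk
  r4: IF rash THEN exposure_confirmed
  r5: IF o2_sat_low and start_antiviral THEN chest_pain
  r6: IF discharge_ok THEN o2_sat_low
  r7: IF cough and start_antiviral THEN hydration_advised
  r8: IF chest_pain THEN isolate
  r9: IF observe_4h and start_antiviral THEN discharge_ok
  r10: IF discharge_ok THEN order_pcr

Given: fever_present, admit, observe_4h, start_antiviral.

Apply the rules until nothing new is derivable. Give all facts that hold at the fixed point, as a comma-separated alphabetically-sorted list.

admit, chest_pain, discharge_ok, fever_present, high_risk, isolate, o2_sat_low, observe_4h, order_pcr, order_xray, start_antiviral

Round 1 — r9, derive discharge_ok.
Round 2 — r6, r10, derive o2_sat_low, order_pcr.
Round 3 — r5, derive chest_pain.
Round 4 — r3, r8, derive high_risk, isolate.
Round 5 — r2, derive order_xray.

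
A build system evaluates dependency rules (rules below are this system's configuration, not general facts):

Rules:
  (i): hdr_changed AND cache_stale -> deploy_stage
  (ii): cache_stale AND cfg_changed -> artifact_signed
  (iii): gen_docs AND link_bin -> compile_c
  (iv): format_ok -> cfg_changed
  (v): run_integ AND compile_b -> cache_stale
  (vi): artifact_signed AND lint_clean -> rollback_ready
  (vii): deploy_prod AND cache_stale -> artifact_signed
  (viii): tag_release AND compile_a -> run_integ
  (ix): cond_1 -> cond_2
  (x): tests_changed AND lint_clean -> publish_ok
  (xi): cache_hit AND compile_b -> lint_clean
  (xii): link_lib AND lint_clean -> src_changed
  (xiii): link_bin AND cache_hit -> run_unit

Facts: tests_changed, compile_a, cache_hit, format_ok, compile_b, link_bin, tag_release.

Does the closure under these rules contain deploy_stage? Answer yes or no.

no

[1] (iv) [format_ok -> cfg_changed]; (viii) [tag_release AND compile_a -> run_integ]; (xi) [cache_hit AND compile_b -> lint_clean]; (xiii) [link_bin AND cache_hit -> run_unit]. ⇒ new: cfg_changed, run_integ, lint_clean, run_unit.
[2] (v) [run_integ AND compile_b -> cache_stale]; (x) [tests_changed AND lint_clean -> publish_ok]. ⇒ new: cache_stale, publish_ok.
[3] (ii) [cache_stale AND cfg_changed -> artifact_signed]. ⇒ new: artifact_signed.
[4] (vi) [artifact_signed AND lint_clean -> rollback_ready]. ⇒ new: rollback_ready.
Fixed point reached. deploy_stage is concluded only by (i); (i) needs hdr_changed (never derived).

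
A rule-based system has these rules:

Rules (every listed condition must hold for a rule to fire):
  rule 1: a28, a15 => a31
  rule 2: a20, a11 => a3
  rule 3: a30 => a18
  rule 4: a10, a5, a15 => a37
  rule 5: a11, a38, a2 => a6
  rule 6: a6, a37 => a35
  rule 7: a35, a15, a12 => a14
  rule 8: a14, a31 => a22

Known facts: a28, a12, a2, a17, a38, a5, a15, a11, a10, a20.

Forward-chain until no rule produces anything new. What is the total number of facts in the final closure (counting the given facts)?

17

Round 1 — rule 1, rule 2, rule 4, rule 5, derive a31, a3, a37, a6.
Round 2 — rule 6, derive a35.
Round 3 — rule 7, derive a14.
Round 4 — rule 8, derive a22.
Closure: {a10, a11, a12, a14, a15, a17, a2, a20, a22, a28, a3, a31, a35, a37, a38, a5, a6} — 17 facts.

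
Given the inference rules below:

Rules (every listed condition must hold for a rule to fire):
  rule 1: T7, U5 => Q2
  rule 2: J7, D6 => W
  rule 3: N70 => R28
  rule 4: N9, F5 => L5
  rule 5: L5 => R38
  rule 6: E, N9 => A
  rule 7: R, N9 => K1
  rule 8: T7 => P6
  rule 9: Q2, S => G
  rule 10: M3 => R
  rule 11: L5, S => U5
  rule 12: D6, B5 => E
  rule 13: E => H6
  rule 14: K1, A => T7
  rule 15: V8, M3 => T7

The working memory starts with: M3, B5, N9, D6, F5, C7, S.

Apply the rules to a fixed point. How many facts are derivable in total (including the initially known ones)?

19

Round 1 — rule 4, rule 10, rule 12, derive L5, R, E.
Round 2 — rule 5, rule 6, rule 7, rule 11, rule 13, derive R38, A, K1, U5, H6.
Round 3 — rule 14, derive T7.
Round 4 — rule 1, rule 8, derive Q2, P6.
Round 5 — rule 9, derive G.
Closure: {A, B5, C7, D6, E, F5, G, H6, K1, L5, M3, N9, P6, Q2, R, R38, S, T7, U5} — 19 facts.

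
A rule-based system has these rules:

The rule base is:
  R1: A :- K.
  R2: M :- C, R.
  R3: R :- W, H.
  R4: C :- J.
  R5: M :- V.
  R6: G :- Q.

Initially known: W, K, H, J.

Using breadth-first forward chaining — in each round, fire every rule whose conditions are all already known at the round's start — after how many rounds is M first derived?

2

Round 1: R1 [A :- K.]; R3 [R :- W, H.]; R4 [C :- J.]. Adds A, R, C.
Round 2: R2 [M :- C, R.]. Adds M.
M first appears in round 2.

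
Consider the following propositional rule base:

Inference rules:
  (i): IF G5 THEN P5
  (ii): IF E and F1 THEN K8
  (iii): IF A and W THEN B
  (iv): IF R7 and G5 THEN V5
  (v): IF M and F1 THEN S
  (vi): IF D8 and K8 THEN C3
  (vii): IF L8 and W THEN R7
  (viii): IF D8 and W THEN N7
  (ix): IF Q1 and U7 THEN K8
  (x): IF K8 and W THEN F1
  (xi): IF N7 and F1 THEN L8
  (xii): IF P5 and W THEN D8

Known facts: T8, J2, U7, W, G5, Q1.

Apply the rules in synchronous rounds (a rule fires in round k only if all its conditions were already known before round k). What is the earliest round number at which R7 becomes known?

5

Round 1: (i) [IF G5 THEN P5]; (ix) [IF Q1 and U7 THEN K8]. New: P5, K8.
Round 2: (x) [IF K8 and W THEN F1]; (xii) [IF P5 and W THEN D8]. New: F1, D8.
Round 3: (vi) [IF D8 and K8 THEN C3]; (viii) [IF D8 and W THEN N7]. New: C3, N7.
Round 4: (xi) [IF N7 and F1 THEN L8]. New: L8.
Round 5: (vii) [IF L8 and W THEN R7]. New: R7.
R7 first appears in round 5.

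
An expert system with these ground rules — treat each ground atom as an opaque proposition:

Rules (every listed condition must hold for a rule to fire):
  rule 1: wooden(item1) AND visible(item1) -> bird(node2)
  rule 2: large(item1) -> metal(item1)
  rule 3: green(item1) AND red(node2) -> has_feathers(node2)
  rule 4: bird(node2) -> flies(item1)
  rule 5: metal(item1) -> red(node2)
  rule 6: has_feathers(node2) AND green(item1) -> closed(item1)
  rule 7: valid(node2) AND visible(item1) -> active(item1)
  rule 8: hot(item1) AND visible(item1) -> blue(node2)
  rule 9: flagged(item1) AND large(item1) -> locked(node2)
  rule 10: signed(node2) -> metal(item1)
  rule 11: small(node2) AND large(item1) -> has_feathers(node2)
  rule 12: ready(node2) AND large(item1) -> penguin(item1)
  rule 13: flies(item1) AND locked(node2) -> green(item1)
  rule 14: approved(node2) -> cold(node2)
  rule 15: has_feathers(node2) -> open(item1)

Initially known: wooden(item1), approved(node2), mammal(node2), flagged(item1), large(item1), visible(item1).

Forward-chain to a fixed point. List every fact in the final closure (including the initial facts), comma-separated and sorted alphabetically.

Round 1 fires rule 1, rule 2, rule 9, rule 14, giving bird(node2), metal(item1), locked(node2), cold(node2).
Round 2 fires rule 4, rule 5, giving flies(item1), red(node2).
Round 3 fires rule 13, giving green(item1).
Round 4 fires rule 3, giving has_feathers(node2).
Round 5 fires rule 6, rule 15, giving closed(item1), open(item1).

approved(node2), bird(node2), closed(item1), cold(node2), flagged(item1), flies(item1), green(item1), has_feathers(node2), large(item1), locked(node2), mammal(node2), metal(item1), open(item1), red(node2), visible(item1), wooden(item1)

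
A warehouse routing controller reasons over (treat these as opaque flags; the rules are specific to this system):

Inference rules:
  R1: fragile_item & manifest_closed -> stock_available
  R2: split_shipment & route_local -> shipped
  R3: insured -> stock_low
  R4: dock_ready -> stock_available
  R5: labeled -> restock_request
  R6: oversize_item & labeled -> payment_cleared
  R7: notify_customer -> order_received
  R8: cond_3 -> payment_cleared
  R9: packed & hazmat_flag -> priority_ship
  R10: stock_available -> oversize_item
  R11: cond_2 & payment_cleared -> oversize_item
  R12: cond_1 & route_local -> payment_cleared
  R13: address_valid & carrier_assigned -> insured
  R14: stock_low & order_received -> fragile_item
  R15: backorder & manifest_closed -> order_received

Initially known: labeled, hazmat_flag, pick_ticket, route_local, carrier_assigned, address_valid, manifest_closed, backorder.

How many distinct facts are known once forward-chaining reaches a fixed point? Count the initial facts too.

16

Round 1 — R5, R13, R15, derive restock_request, insured, order_received.
Round 2 — R3, derive stock_low.
Round 3 — R14, derive fragile_item.
Round 4 — R1, derive stock_available.
Round 5 — R10, derive oversize_item.
Round 6 — R6, derive payment_cleared.
Closure: {address_valid, backorder, carrier_assigned, fragile_item, hazmat_flag, insured, labeled, manifest_closed, order_received, oversize_item, payment_cleared, pick_ticket, restock_request, route_local, stock_available, stock_low} — 16 facts.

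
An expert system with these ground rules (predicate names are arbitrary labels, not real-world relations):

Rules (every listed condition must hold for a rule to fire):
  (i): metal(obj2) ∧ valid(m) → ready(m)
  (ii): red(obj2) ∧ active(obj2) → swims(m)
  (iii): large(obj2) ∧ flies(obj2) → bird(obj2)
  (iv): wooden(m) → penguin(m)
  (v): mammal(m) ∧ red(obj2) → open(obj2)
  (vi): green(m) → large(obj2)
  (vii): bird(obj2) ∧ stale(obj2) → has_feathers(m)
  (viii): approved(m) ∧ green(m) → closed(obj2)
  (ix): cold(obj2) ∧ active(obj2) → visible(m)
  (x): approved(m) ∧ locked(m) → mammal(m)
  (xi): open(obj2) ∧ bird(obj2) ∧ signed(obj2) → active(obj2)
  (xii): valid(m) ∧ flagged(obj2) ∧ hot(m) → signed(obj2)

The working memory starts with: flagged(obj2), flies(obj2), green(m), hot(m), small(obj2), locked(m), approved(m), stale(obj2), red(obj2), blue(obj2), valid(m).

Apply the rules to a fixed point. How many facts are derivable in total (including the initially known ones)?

20

[1] (vi) [green(m) → large(obj2)]; (viii) [approved(m) ∧ green(m) → closed(obj2)]; (x) [approved(m) ∧ locked(m) → mammal(m)]; (xii) [valid(m) ∧ flagged(obj2) ∧ hot(m) → signed(obj2)]. ⇒ new: large(obj2), closed(obj2), mammal(m), signed(obj2).
[2] (iii) [large(obj2) ∧ flies(obj2) → bird(obj2)]; (v) [mammal(m) ∧ red(obj2) → open(obj2)]. ⇒ new: bird(obj2), open(obj2).
[3] (vii) [bird(obj2) ∧ stale(obj2) → has_feathers(m)]; (xi) [open(obj2) ∧ bird(obj2) ∧ signed(obj2) → active(obj2)]. ⇒ new: has_feathers(m), active(obj2).
[4] (ii) [red(obj2) ∧ active(obj2) → swims(m)]. ⇒ new: swims(m).
Closure: {active(obj2), approved(m), bird(obj2), blue(obj2), closed(obj2), flagged(obj2), flies(obj2), green(m), has_feathers(m), hot(m), large(obj2), locked(m), mammal(m), open(obj2), red(obj2), signed(obj2), small(obj2), stale(obj2), swims(m), valid(m)} — 20 facts.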